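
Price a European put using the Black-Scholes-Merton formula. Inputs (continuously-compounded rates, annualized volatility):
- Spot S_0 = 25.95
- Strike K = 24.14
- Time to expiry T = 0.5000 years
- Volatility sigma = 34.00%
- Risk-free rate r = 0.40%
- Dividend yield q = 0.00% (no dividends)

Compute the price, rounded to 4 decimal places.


d1 = (ln(S/K) + (r - q + 0.5*sigma^2) * T) / (sigma * sqrt(T)) = 0.42926121
d2 = d1 - sigma * sqrt(T) = 0.18884490
exp(-rT) = 0.99800200; exp(-qT) = 1.00000000
P = K * exp(-rT) * N(-d2) - S_0 * exp(-qT) * N(-d1)
N(-d1) = 0.33386657; N(-d2) = 0.42510719
P = 24.1400 * 0.99800200 * 0.42510719 - 25.9500 * 1.00000000 * 0.33386657 = 1.5777

Answer: Price = 1.5777


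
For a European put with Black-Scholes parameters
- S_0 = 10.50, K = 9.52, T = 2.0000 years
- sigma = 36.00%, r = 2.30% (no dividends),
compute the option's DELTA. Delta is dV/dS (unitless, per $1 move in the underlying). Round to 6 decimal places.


d1 = 0.5373626721; d2 = 0.0282457896
phi(d1) = 0.3453082254; exp(-qT) = 1.0000000000; exp(-rT) = 0.9550419622
N(-d1) = 0.2955085612
Delta = -exp(-qT) * N(-d1) = -1.0000000000 * 0.2955085612 = -0.295509

Answer: Delta = -0.295509


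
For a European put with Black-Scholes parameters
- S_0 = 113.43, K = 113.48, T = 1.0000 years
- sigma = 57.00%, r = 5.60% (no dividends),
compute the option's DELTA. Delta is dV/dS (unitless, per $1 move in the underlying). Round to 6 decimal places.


d1 = 0.3824724502; d2 = -0.1875275498
phi(d1) = 0.3708041991; exp(-qT) = 1.0000000000; exp(-rT) = 0.9455391359
N(-d1) = 0.3510554800
Delta = -exp(-qT) * N(-d1) = -1.0000000000 * 0.3510554800 = -0.351055

Answer: Delta = -0.351055


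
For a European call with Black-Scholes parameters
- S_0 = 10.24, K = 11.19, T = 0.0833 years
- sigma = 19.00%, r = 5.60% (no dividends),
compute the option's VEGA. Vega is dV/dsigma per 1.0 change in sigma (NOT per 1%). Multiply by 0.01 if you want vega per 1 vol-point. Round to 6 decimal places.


Answer: Vega = 0.379704

Derivation:
d1 = -1.5053718993; d2 = -1.5602092042
phi(d1) = 0.1284763021; exp(-qT) = 1.0000000000; exp(-rT) = 0.9953460633
Vega = S * exp(-qT) * phi(d1) * sqrt(T) = 10.2400 * 1.0000000000 * 0.1284763021 * 0.2886173938 = 0.379704


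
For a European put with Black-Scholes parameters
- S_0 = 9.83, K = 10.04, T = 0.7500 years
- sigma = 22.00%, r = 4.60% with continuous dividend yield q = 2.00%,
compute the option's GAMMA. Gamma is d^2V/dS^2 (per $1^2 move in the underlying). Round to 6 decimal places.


Answer: Gamma = 0.209054

Derivation:
d1 = 0.0866645787; d2 = -0.1038610101
phi(d1) = 0.3974469123; exp(-qT) = 0.9851119396; exp(-rT) = 0.9660883397
Gamma = exp(-qT) * phi(d1) / (S * sigma * sqrt(T)) = 0.9851119396 * 0.3974469123 / (9.8300 * 0.2200 * 0.8660254038) = 0.209054


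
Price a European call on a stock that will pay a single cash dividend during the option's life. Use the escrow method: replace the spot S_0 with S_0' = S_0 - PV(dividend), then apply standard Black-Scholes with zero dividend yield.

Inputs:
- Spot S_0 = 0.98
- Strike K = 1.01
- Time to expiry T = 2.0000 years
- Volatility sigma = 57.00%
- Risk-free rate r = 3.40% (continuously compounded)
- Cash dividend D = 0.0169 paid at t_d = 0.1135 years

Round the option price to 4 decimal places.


PV(D) = D * exp(-r * t_d) = 0.0169 * 0.99614844 = 0.01683491
S_0' = S_0 - PV(D) = 0.9800 - 0.01683491 = 0.96316509
d1 = (ln(S_0'/K) + (r + sigma^2/2)*T) / (sigma*sqrt(T)) = 0.42850574
d2 = d1 - sigma*sqrt(T) = -0.37759599
exp(-rT) = 0.93426047
N(d1) = 0.66585852; N(d2) = 0.35286537
C = S_0' * N(d1) - K * exp(-rT) * N(d2) = 0.96316509 * 0.66585852 - 1.0100 * 0.93426047 * 0.35286537 = 0.3084

Answer: Price = 0.3084


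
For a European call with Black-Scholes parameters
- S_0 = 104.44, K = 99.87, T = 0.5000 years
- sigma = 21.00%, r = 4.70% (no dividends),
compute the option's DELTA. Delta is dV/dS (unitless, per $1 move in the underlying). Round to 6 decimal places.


Answer: Delta = 0.703267

Derivation:
d1 = 0.5338211972; d2 = 0.3853287731
phi(d1) = 0.3459638226; exp(-qT) = 1.0000000000; exp(-rT) = 0.9767739747
N(d1) = 0.7032673766
Delta = exp(-qT) * N(d1) = 1.0000000000 * 0.7032673766 = 0.703267


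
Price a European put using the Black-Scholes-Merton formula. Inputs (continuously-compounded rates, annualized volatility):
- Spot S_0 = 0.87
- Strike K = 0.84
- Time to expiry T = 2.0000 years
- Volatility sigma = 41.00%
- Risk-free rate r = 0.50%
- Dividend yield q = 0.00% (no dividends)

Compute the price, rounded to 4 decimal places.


d1 = (ln(S/K) + (r - q + 0.5*sigma^2) * T) / (sigma * sqrt(T)) = 0.36768056
d2 = d1 - sigma * sqrt(T) = -0.21214700
exp(-rT) = 0.99004983; exp(-qT) = 1.00000000
P = K * exp(-rT) * N(-d2) - S_0 * exp(-qT) * N(-d1)
N(-d1) = 0.35655572; N(-d2) = 0.58400383
P = 0.8400 * 0.99004983 * 0.58400383 - 0.8700 * 1.00000000 * 0.35655572 = 0.1755

Answer: Price = 0.1755


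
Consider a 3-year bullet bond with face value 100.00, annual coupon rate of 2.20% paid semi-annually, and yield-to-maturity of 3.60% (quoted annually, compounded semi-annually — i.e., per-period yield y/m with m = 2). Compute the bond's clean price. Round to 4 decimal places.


Coupon per period c = face * coupon_rate / m = 1.100000
Periods per year m = 2; per-period yield y/m = 0.018000
Number of cashflows N = 6
Cashflows (t years, CF_t, discount factor 1/(1+y/m)^(m*t), PV):
  t = 0.5000: CF_t = 1.100000, DF = 0.982318, PV = 1.080550
  t = 1.0000: CF_t = 1.100000, DF = 0.964949, PV = 1.061444
  t = 1.5000: CF_t = 1.100000, DF = 0.947887, PV = 1.042676
  t = 2.0000: CF_t = 1.100000, DF = 0.931127, PV = 1.024240
  t = 2.5000: CF_t = 1.100000, DF = 0.914663, PV = 1.006129
  t = 3.0000: CF_t = 101.100000, DF = 0.898490, PV = 90.837357
Price P = sum_t PV_t = 96.052396

Answer: Price = 96.0524


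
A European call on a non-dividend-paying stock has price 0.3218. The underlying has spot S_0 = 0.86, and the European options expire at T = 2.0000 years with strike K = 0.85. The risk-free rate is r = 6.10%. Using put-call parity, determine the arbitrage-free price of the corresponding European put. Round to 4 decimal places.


Put-call parity: C - P = S_0 * exp(-qT) - K * exp(-rT).
S_0 * exp(-qT) = 0.8600 * 1.00000000 = 0.86000000
K * exp(-rT) = 0.8500 * 0.88514837 = 0.75237611
P = C - S*exp(-qT) + K*exp(-rT)
P = 0.3218 - 0.86000000 + 0.75237611 = 0.2142

Answer: Put price = 0.2142


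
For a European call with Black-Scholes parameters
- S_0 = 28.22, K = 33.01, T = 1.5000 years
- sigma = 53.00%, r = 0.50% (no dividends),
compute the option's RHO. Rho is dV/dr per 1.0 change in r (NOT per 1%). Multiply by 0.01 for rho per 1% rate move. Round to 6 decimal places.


Answer: Rho = 14.232772

Derivation:
d1 = 0.0945832729; d2 = -0.5545315089
phi(d1) = 0.3971617975; exp(-qT) = 1.0000000000; exp(-rT) = 0.9925280548
N(d2) = 0.2896075740
Rho = K*T*exp(-rT)*N(d2) = 33.0100 * 1.5000 * 0.9925280548 * 0.2896075740 = 14.232772


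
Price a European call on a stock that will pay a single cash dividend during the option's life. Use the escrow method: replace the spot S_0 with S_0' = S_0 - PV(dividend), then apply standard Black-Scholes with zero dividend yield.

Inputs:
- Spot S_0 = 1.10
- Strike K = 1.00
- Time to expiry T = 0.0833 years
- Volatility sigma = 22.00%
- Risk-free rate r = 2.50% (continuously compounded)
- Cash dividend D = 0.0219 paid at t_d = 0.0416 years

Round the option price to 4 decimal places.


PV(D) = D * exp(-r * t_d) = 0.0219 * 0.99896054 = 0.02187724
S_0' = S_0 - PV(D) = 1.1000 - 0.02187724 = 1.07812276
d1 = (ln(S_0'/K) + (r + sigma^2/2)*T) / (sigma*sqrt(T)) = 1.24921135
d2 = d1 - sigma*sqrt(T) = 1.18571553
exp(-rT) = 0.99791967
N(d1) = 0.89420611; N(d2) = 0.88213267
C = S_0' * N(d1) - K * exp(-rT) * N(d2) = 1.07812276 * 0.89420611 - 1.0000 * 0.99791967 * 0.88213267 = 0.0838

Answer: Price = 0.0838


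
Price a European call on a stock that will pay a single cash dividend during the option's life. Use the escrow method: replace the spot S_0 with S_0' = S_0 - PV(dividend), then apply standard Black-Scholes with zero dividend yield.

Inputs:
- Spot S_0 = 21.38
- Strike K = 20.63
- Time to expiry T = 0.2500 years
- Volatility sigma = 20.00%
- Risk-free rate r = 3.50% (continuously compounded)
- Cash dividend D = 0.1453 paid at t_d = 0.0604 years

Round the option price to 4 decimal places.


PV(D) = D * exp(-r * t_d) = 0.1453 * 0.99788823 = 0.14499316
S_0' = S_0 - PV(D) = 21.3800 - 0.14499316 = 21.23500684
d1 = (ln(S_0'/K) + (r + sigma^2/2)*T) / (sigma*sqrt(T)) = 0.42654759
d2 = d1 - sigma*sqrt(T) = 0.32654759
exp(-rT) = 0.99128817
N(d1) = 0.66514556; N(d2) = 0.62799495
C = S_0' * N(d1) - K * exp(-rT) * N(d2) = 21.23500684 * 0.66514556 - 20.6300 * 0.99128817 * 0.62799495 = 1.2817

Answer: Price = 1.2817


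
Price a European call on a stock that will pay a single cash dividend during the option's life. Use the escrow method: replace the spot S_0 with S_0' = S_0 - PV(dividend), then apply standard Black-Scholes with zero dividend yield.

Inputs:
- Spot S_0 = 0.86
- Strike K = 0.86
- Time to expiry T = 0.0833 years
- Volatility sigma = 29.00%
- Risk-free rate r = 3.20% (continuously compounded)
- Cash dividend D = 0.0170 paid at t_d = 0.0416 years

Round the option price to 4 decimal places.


Answer: Price = 0.0216

Derivation:
PV(D) = D * exp(-r * t_d) = 0.0170 * 0.99866969 = 0.01697738
S_0' = S_0 - PV(D) = 0.8600 - 0.01697738 = 0.84302262
d1 = (ln(S_0'/K) + (r + sigma^2/2)*T) / (sigma*sqrt(T)) = -0.16452087
d2 = d1 - sigma*sqrt(T) = -0.24821991
exp(-rT) = 0.99733795
N(d1) = 0.43466056; N(d2) = 0.40198213
C = S_0' * N(d1) - K * exp(-rT) * N(d2) = 0.84302262 * 0.43466056 - 0.8600 * 0.99733795 * 0.40198213 = 0.0216


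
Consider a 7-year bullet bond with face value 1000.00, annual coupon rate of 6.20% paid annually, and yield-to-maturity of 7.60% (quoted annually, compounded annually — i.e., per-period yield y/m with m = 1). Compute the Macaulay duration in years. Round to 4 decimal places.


Answer: Macaulay duration = 5.8368 years

Derivation:
Coupon per period c = face * coupon_rate / m = 62.000000
Periods per year m = 1; per-period yield y/m = 0.076000
Number of cashflows N = 7
Cashflows (t years, CF_t, discount factor 1/(1+y/m)^(m*t), PV):
  t = 1.0000: CF_t = 62.000000, DF = 0.929368, PV = 57.620818
  t = 2.0000: CF_t = 62.000000, DF = 0.863725, PV = 53.550946
  t = 3.0000: CF_t = 62.000000, DF = 0.802718, PV = 49.768537
  t = 4.0000: CF_t = 62.000000, DF = 0.746021, PV = 46.253287
  t = 5.0000: CF_t = 62.000000, DF = 0.693328, PV = 42.986326
  t = 6.0000: CF_t = 62.000000, DF = 0.644357, PV = 39.950118
  t = 7.0000: CF_t = 1062.000000, DF = 0.598845, PV = 635.972911
Price P = sum_t PV_t = 926.102943
Macaulay numerator sum_t t * PV_t:
  t * PV_t at t = 1.0000: 57.620818
  t * PV_t at t = 2.0000: 107.101892
  t * PV_t at t = 3.0000: 149.305611
  t * PV_t at t = 4.0000: 185.013149
  t * PV_t at t = 5.0000: 214.931632
  t * PV_t at t = 6.0000: 239.700705
  t * PV_t at t = 7.0000: 4451.810377
Macaulay duration D = (sum_t t * PV_t) / P = 5405.484185 / 926.102943 = 5.836807


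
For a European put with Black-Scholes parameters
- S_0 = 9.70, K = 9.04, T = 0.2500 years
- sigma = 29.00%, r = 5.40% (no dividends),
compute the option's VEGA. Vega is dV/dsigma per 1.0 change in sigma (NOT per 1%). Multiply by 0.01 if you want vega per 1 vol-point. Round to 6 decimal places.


Answer: Vega = 1.564805

Derivation:
d1 = 0.6515807662; d2 = 0.5065807662
phi(d1) = 0.3226402735; exp(-qT) = 1.0000000000; exp(-rT) = 0.9865907163
Vega = S * exp(-qT) * phi(d1) * sqrt(T) = 9.7000 * 1.0000000000 * 0.3226402735 * 0.5000000000 = 1.564805


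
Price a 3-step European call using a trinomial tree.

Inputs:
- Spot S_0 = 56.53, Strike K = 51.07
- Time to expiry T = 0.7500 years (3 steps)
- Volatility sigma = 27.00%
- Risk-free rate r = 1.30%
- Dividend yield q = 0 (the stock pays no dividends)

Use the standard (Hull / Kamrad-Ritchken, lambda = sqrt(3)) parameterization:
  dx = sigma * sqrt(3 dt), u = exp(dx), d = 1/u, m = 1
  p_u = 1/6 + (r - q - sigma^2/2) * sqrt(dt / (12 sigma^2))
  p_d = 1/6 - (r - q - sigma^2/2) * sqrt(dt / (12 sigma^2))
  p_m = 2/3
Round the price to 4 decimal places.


Answer: Price = V(0,0) = 8.6697

Derivation:
dt = T/N = 0.250000; dx = sigma*sqrt(3*dt) = 0.233827
u = exp(dx) = 1.263426; d = 1/u = 0.791499
p_u = 0.154131, p_m = 0.666667, p_d = 0.179203
Discount per step: exp(-r*dt) = 0.996755
Stock lattice S(k, j) with j the centered position index:
  k=0: S(0,+0) = 56.5300
  k=1: S(1,-1) = 44.7434; S(1,+0) = 56.5300; S(1,+1) = 71.4215
  k=2: S(2,-2) = 35.4144; S(2,-1) = 44.7434; S(2,+0) = 56.5300; S(2,+1) = 71.4215; S(2,+2) = 90.2357
  k=3: S(3,-3) = 28.0304; S(3,-2) = 35.4144; S(3,-1) = 44.7434; S(3,+0) = 56.5300; S(3,+1) = 71.4215; S(3,+2) = 90.2357; S(3,+3) = 114.0061
Terminal payoffs V(N, j) = max(S_T - K, 0):
  V(3,-3) = 0.000000; V(3,-2) = 0.000000; V(3,-1) = 0.000000; V(3,+0) = 5.460000; V(3,+1) = 20.351456; V(3,+2) = 39.165705; V(3,+3) = 62.936110
Backward induction: V(k, j) = exp(-r*dt) * [p_u * V(k+1, j+1) + p_m * V(k+1, j) + p_d * V(k+1, j-1)]
  V(2,-2) = exp(-r*dt) * [p_u*0.000000 + p_m*0.000000 + p_d*0.000000] = 0.000000
  V(2,-1) = exp(-r*dt) * [p_u*5.460000 + p_m*0.000000 + p_d*0.000000] = 0.838823
  V(2,+0) = exp(-r*dt) * [p_u*20.351456 + p_m*5.460000 + p_d*0.000000] = 6.754795
  V(2,+1) = exp(-r*dt) * [p_u*39.165705 + p_m*20.351456 + p_d*5.460000] = 20.515935
  V(2,+2) = exp(-r*dt) * [p_u*62.936110 + p_m*39.165705 + p_d*20.351456] = 39.329860
  V(1,-1) = exp(-r*dt) * [p_u*6.754795 + p_m*0.838823 + p_d*0.000000] = 1.595144
  V(1,+0) = exp(-r*dt) * [p_u*20.515935 + p_m*6.754795 + p_d*0.838823] = 7.790291
  V(1,+1) = exp(-r*dt) * [p_u*39.329860 + p_m*20.515935 + p_d*6.754795] = 20.881730
  V(0,+0) = exp(-r*dt) * [p_u*20.881730 + p_m*7.790291 + p_d*1.595144] = 8.669675


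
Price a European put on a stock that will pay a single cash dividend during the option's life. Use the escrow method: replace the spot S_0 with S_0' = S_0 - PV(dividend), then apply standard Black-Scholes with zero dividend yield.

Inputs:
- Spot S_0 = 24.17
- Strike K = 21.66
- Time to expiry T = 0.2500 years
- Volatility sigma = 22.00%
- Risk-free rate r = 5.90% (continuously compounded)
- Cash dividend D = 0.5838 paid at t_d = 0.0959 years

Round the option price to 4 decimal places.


PV(D) = D * exp(-r * t_d) = 0.5838 * 0.99435788 = 0.58050613
S_0' = S_0 - PV(D) = 24.1700 - 0.58050613 = 23.58949387
d1 = (ln(S_0'/K) + (r + sigma^2/2)*T) / (sigma*sqrt(T)) = 0.96485633
d2 = d1 - sigma*sqrt(T) = 0.85485633
exp(-rT) = 0.98535825
N(-d1) = 0.16730839; N(-d2) = 0.19631534
P = K * exp(-rT) * N(-d2) - S_0' * N(-d1) = 21.6600 * 0.98535825 * 0.19631534 - 23.58949387 * 0.16730839 = 0.2432

Answer: Price = 0.2432


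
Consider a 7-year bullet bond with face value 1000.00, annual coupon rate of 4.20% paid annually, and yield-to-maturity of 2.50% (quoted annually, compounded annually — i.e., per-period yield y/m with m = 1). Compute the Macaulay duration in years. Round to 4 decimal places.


Answer: Macaulay duration = 6.2542 years

Derivation:
Coupon per period c = face * coupon_rate / m = 42.000000
Periods per year m = 1; per-period yield y/m = 0.025000
Number of cashflows N = 7
Cashflows (t years, CF_t, discount factor 1/(1+y/m)^(m*t), PV):
  t = 1.0000: CF_t = 42.000000, DF = 0.975610, PV = 40.975610
  t = 2.0000: CF_t = 42.000000, DF = 0.951814, PV = 39.976205
  t = 3.0000: CF_t = 42.000000, DF = 0.928599, PV = 39.001175
  t = 4.0000: CF_t = 42.000000, DF = 0.905951, PV = 38.049927
  t = 5.0000: CF_t = 42.000000, DF = 0.883854, PV = 37.121880
  t = 6.0000: CF_t = 42.000000, DF = 0.862297, PV = 36.216468
  t = 7.0000: CF_t = 1042.000000, DF = 0.841265, PV = 876.598375
Price P = sum_t PV_t = 1107.939640
Macaulay numerator sum_t t * PV_t:
  t * PV_t at t = 1.0000: 40.975610
  t * PV_t at t = 2.0000: 79.952409
  t * PV_t at t = 3.0000: 117.003526
  t * PV_t at t = 4.0000: 152.199708
  t * PV_t at t = 5.0000: 185.609400
  t * PV_t at t = 6.0000: 217.298810
  t * PV_t at t = 7.0000: 6136.188625
Macaulay duration D = (sum_t t * PV_t) / P = 6929.228088 / 1107.939640 = 6.254157


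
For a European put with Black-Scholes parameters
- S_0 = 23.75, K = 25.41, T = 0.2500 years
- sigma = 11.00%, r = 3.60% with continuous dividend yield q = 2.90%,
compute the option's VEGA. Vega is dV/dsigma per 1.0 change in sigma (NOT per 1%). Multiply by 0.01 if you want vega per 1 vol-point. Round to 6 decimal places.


Answer: Vega = 2.374786

Derivation:
d1 = -1.1690503064; d2 = -1.2240503064
phi(d1) = 0.2014371529; exp(-qT) = 0.9927762179; exp(-rT) = 0.9910403788
Vega = S * exp(-qT) * phi(d1) * sqrt(T) = 23.7500 * 0.9927762179 * 0.2014371529 * 0.5000000000 = 2.374786


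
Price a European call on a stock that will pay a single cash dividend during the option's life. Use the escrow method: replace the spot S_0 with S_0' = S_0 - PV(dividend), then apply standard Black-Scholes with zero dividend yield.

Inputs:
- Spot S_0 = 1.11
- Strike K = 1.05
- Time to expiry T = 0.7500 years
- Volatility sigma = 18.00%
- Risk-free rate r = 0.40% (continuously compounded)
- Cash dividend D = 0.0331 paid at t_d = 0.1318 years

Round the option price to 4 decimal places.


Answer: Price = 0.0821

Derivation:
PV(D) = D * exp(-r * t_d) = 0.0331 * 0.99947294 = 0.03308255
S_0' = S_0 - PV(D) = 1.1100 - 0.03308255 = 1.07691745
d1 = (ln(S_0'/K) + (r + sigma^2/2)*T) / (sigma*sqrt(T)) = 0.25956757
d2 = d1 - sigma*sqrt(T) = 0.10368299
exp(-rT) = 0.99700450
N(d1) = 0.60240132; N(d2) = 0.54128954
C = S_0' * N(d1) - K * exp(-rT) * N(d2) = 1.07691745 * 0.60240132 - 1.0500 * 0.99700450 * 0.54128954 = 0.0821


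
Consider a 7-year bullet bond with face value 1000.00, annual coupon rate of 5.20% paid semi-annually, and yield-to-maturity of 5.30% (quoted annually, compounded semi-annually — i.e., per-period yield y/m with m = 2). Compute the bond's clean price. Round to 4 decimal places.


Answer: Price = 994.2148

Derivation:
Coupon per period c = face * coupon_rate / m = 26.000000
Periods per year m = 2; per-period yield y/m = 0.026500
Number of cashflows N = 14
Cashflows (t years, CF_t, discount factor 1/(1+y/m)^(m*t), PV):
  t = 0.5000: CF_t = 26.000000, DF = 0.974184, PV = 25.328787
  t = 1.0000: CF_t = 26.000000, DF = 0.949035, PV = 24.674902
  t = 1.5000: CF_t = 26.000000, DF = 0.924535, PV = 24.037898
  t = 2.0000: CF_t = 26.000000, DF = 0.900667, PV = 23.417338
  t = 2.5000: CF_t = 26.000000, DF = 0.877415, PV = 22.812799
  t = 3.0000: CF_t = 26.000000, DF = 0.854764, PV = 22.223867
  t = 3.5000: CF_t = 26.000000, DF = 0.832698, PV = 21.650138
  t = 4.0000: CF_t = 26.000000, DF = 0.811201, PV = 21.091221
  t = 4.5000: CF_t = 26.000000, DF = 0.790259, PV = 20.546732
  t = 5.0000: CF_t = 26.000000, DF = 0.769858, PV = 20.016300
  t = 5.5000: CF_t = 26.000000, DF = 0.749983, PV = 19.499562
  t = 6.0000: CF_t = 26.000000, DF = 0.730622, PV = 18.996164
  t = 6.5000: CF_t = 26.000000, DF = 0.711760, PV = 18.505761
  t = 7.0000: CF_t = 1026.000000, DF = 0.693385, PV = 711.413347
Price P = sum_t PV_t = 994.214818


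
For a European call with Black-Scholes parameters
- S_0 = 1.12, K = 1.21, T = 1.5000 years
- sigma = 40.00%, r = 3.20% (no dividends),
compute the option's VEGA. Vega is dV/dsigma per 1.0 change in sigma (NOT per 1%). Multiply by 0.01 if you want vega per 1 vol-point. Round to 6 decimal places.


Answer: Vega = 0.537934

Derivation:
d1 = 0.1851575945; d2 = -0.3047403541
phi(d1) = 0.3921620230; exp(-qT) = 1.0000000000; exp(-rT) = 0.9531337871
Vega = S * exp(-qT) * phi(d1) * sqrt(T) = 1.1200 * 1.0000000000 * 0.3921620230 * 1.2247448714 = 0.537934


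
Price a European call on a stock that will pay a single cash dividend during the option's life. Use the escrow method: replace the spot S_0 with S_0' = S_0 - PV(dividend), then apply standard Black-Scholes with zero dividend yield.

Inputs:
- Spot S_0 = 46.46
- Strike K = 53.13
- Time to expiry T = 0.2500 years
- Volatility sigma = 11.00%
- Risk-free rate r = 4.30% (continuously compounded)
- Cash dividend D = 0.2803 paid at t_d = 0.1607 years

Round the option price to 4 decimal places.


PV(D) = D * exp(-r * t_d) = 0.2803 * 0.99311372 = 0.27836978
S_0' = S_0 - PV(D) = 46.4600 - 0.27836978 = 46.18163022
d1 = (ln(S_0'/K) + (r + sigma^2/2)*T) / (sigma*sqrt(T)) = -2.32540247
d2 = d1 - sigma*sqrt(T) = -2.38040247
exp(-rT) = 0.98930757
N(d1) = 0.01002522; N(d2) = 0.00864687
C = S_0' * N(d1) - K * exp(-rT) * N(d2) = 46.18163022 * 0.01002522 - 53.1300 * 0.98930757 * 0.00864687 = 0.0085

Answer: Price = 0.0085


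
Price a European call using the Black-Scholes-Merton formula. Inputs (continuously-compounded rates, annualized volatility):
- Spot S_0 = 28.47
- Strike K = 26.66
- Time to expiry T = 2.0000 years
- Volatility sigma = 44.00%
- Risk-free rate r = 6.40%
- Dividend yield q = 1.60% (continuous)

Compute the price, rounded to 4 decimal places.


Answer: Price = 8.4935

Derivation:
d1 = (ln(S/K) + (r - q + 0.5*sigma^2) * T) / (sigma * sqrt(T)) = 0.57096717
d2 = d1 - sigma * sqrt(T) = -0.05128680
exp(-rT) = 0.87985338; exp(-qT) = 0.96850658
C = S_0 * exp(-qT) * N(d1) - K * exp(-rT) * N(d2)
N(d1) = 0.71598905; N(d2) = 0.47954849
C = 28.4700 * 0.96850658 * 0.71598905 - 26.6600 * 0.87985338 * 0.47954849 = 8.4935


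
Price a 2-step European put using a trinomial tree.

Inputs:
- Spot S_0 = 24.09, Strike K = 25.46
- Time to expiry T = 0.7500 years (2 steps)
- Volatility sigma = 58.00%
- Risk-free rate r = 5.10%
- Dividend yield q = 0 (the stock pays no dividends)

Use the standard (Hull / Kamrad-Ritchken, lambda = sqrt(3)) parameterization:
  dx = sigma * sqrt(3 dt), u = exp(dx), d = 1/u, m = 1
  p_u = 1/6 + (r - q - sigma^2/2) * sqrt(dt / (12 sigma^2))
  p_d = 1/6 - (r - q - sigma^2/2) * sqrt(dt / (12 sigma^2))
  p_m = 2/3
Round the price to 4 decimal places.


Answer: Price = V(0,0) = 4.6127

Derivation:
dt = T/N = 0.375000; dx = sigma*sqrt(3*dt) = 0.615183
u = exp(dx) = 1.849995; d = 1/u = 0.540542
p_u = 0.130946, p_m = 0.666667, p_d = 0.202388
Discount per step: exp(-r*dt) = 0.981057
Stock lattice S(k, j) with j the centered position index:
  k=0: S(0,+0) = 24.0900
  k=1: S(1,-1) = 13.0217; S(1,+0) = 24.0900; S(1,+1) = 44.5664
  k=2: S(2,-2) = 7.0388; S(2,-1) = 13.0217; S(2,+0) = 24.0900; S(2,+1) = 44.5664; S(2,+2) = 82.4476
Terminal payoffs V(N, j) = max(K - S_T, 0):
  V(2,-2) = 18.421247; V(2,-1) = 12.438343; V(2,+0) = 1.370000; V(2,+1) = 0.000000; V(2,+2) = 0.000000
Backward induction: V(k, j) = exp(-r*dt) * [p_u * V(k+1, j+1) + p_m * V(k+1, j) + p_d * V(k+1, j-1)]
  V(1,-1) = exp(-r*dt) * [p_u*1.370000 + p_m*12.438343 + p_d*18.421247] = 11.968753
  V(1,+0) = exp(-r*dt) * [p_u*0.000000 + p_m*1.370000 + p_d*12.438343] = 3.365713
  V(1,+1) = exp(-r*dt) * [p_u*0.000000 + p_m*0.000000 + p_d*1.370000] = 0.272019
  V(0,+0) = exp(-r*dt) * [p_u*0.272019 + p_m*3.365713 + p_d*11.968753] = 4.612691


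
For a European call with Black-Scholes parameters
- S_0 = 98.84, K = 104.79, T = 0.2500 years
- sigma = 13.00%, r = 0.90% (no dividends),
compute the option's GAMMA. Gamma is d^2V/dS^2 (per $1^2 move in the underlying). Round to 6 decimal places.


d1 = -0.8322071749; d2 = -0.8972071749
phi(d1) = 0.2821763852; exp(-qT) = 1.0000000000; exp(-rT) = 0.9977525294
Gamma = exp(-qT) * phi(d1) / (S * sigma * sqrt(T)) = 1.0000000000 * 0.2821763852 / (98.8400 * 0.1300 * 0.5000000000) = 0.043921

Answer: Gamma = 0.043921


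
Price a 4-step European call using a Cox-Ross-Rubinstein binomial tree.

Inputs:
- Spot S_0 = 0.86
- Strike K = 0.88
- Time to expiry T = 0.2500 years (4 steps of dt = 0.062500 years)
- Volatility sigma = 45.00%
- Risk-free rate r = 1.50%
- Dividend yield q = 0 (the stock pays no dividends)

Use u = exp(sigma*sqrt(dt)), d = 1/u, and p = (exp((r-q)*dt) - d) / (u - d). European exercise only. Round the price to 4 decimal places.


dt = T/N = 0.062500
u = exp(sigma*sqrt(dt)) = 1.119072; d = 1/u = 0.893597
p = (exp((r-q)*dt) - d) / (u - d) = 0.476064
Discount per step: exp(-r*dt) = 0.999063
Stock lattice S(k, i) with i counting down-moves:
  k=0: S(0,0) = 0.8600
  k=1: S(1,0) = 0.9624; S(1,1) = 0.7685
  k=2: S(2,0) = 1.0770; S(2,1) = 0.8600; S(2,2) = 0.6867
  k=3: S(3,0) = 1.2052; S(3,1) = 0.9624; S(3,2) = 0.7685; S(3,3) = 0.6137
  k=4: S(4,0) = 1.3487; S(4,1) = 1.0770; S(4,2) = 0.8600; S(4,3) = 0.6867; S(4,4) = 0.5484
Terminal payoffs V(N, i) = max(S_T - K, 0):
  V(4,0) = 0.468748; V(4,1) = 0.196998; V(4,2) = 0.000000; V(4,3) = 0.000000; V(4,4) = 0.000000
Backward induction: V(k, i) = exp(-r*dt) * [p * V(k+1, i) + (1-p) * V(k+1, i+1)].
  V(3,0) = exp(-r*dt) * [p*0.468748 + (1-p)*0.196998] = 0.326063
  V(3,1) = exp(-r*dt) * [p*0.196998 + (1-p)*0.000000] = 0.093696
  V(3,2) = exp(-r*dt) * [p*0.000000 + (1-p)*0.000000] = 0.000000
  V(3,3) = exp(-r*dt) * [p*0.000000 + (1-p)*0.000000] = 0.000000
  V(2,0) = exp(-r*dt) * [p*0.326063 + (1-p)*0.093696] = 0.204126
  V(2,1) = exp(-r*dt) * [p*0.093696 + (1-p)*0.000000] = 0.044563
  V(2,2) = exp(-r*dt) * [p*0.000000 + (1-p)*0.000000] = 0.000000
  V(1,0) = exp(-r*dt) * [p*0.204126 + (1-p)*0.044563] = 0.120412
  V(1,1) = exp(-r*dt) * [p*0.044563 + (1-p)*0.000000] = 0.021195
  V(0,0) = exp(-r*dt) * [p*0.120412 + (1-p)*0.021195] = 0.068365

Answer: Price = V(0,0) = 0.0684


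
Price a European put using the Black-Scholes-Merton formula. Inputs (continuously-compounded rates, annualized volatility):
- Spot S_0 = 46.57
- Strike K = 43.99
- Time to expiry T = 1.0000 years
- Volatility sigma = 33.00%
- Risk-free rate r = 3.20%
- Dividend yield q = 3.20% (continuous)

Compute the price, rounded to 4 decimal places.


d1 = (ln(S/K) + (r - q + 0.5*sigma^2) * T) / (sigma * sqrt(T)) = 0.33770976
d2 = d1 - sigma * sqrt(T) = 0.00770976
exp(-rT) = 0.96850658; exp(-qT) = 0.96850658
P = K * exp(-rT) * N(-d2) - S_0 * exp(-qT) * N(-d1)
N(-d1) = 0.36779096; N(-d2) = 0.49692428
P = 43.9900 * 0.96850658 * 0.49692428 - 46.5700 * 0.96850658 * 0.36779096 = 4.5827

Answer: Price = 4.5827


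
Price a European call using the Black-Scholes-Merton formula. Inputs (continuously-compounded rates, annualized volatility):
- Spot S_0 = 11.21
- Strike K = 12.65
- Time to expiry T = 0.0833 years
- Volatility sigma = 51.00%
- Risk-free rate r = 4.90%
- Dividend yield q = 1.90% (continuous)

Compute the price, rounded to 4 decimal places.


Answer: Price = 0.2083

Derivation:
d1 = (ln(S/K) + (r - q + 0.5*sigma^2) * T) / (sigma * sqrt(T)) = -0.73045217
d2 = d1 - sigma * sqrt(T) = -0.87764704
exp(-rT) = 0.99592662; exp(-qT) = 0.99841855
C = S_0 * exp(-qT) * N(d1) - K * exp(-rT) * N(d2)
N(d1) = 0.23255692; N(d2) = 0.19006765
C = 11.2100 * 0.99841855 * 0.23255692 - 12.6500 * 0.99592662 * 0.19006765 = 0.2083


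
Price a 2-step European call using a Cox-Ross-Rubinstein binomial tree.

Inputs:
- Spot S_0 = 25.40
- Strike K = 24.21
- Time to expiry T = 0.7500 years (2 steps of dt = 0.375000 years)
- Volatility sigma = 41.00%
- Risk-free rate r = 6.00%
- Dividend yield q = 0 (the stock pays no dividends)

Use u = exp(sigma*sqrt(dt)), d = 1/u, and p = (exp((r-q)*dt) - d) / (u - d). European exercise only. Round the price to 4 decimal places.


dt = T/N = 0.375000
u = exp(sigma*sqrt(dt)) = 1.285404; d = 1/u = 0.777966
p = (exp((r-q)*dt) - d) / (u - d) = 0.482402
Discount per step: exp(-r*dt) = 0.977751
Stock lattice S(k, i) with i counting down-moves:
  k=0: S(0,0) = 25.4000
  k=1: S(1,0) = 32.6492; S(1,1) = 19.7603
  k=2: S(2,0) = 41.9675; S(2,1) = 25.4000; S(2,2) = 15.3729
Terminal payoffs V(N, i) = max(S_T - K, 0):
  V(2,0) = 17.757461; V(2,1) = 1.190000; V(2,2) = 0.000000
Backward induction: V(k, i) = exp(-r*dt) * [p * V(k+1, i) + (1-p) * V(k+1, i+1)].
  V(1,0) = exp(-r*dt) * [p*17.757461 + (1-p)*1.190000] = 8.977892
  V(1,1) = exp(-r*dt) * [p*1.190000 + (1-p)*0.000000] = 0.561287
  V(0,0) = exp(-r*dt) * [p*8.977892 + (1-p)*0.561287] = 4.518656

Answer: Price = V(0,0) = 4.5187


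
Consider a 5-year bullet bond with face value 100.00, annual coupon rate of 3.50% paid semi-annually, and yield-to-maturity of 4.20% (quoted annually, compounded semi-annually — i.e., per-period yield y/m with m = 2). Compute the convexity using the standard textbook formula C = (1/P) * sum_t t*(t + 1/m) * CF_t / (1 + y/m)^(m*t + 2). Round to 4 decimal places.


Answer: Convexity = 23.7462

Derivation:
Coupon per period c = face * coupon_rate / m = 1.750000
Periods per year m = 2; per-period yield y/m = 0.021000
Number of cashflows N = 10
Cashflows (t years, CF_t, discount factor 1/(1+y/m)^(m*t), PV):
  t = 0.5000: CF_t = 1.750000, DF = 0.979432, PV = 1.714006
  t = 1.0000: CF_t = 1.750000, DF = 0.959287, PV = 1.678752
  t = 1.5000: CF_t = 1.750000, DF = 0.939556, PV = 1.644223
  t = 2.0000: CF_t = 1.750000, DF = 0.920231, PV = 1.610405
  t = 2.5000: CF_t = 1.750000, DF = 0.901304, PV = 1.577282
  t = 3.0000: CF_t = 1.750000, DF = 0.882766, PV = 1.544840
  t = 3.5000: CF_t = 1.750000, DF = 0.864609, PV = 1.513066
  t = 4.0000: CF_t = 1.750000, DF = 0.846826, PV = 1.481945
  t = 4.5000: CF_t = 1.750000, DF = 0.829408, PV = 1.451464
  t = 5.0000: CF_t = 101.750000, DF = 0.812349, PV = 82.656497
Price P = sum_t PV_t = 96.872481
Convexity numerator sum_t t*(t + 1/m) * CF_t / (1+y/m)^(m*t + 2):
  t = 0.5000: term = 0.822112
  t = 1.0000: term = 2.415607
  t = 1.5000: term = 4.731846
  t = 2.0000: term = 7.724202
  t = 2.5000: term = 11.347995
  t = 3.0000: term = 15.560423
  t = 3.5000: term = 20.320501
  t = 4.0000: term = 25.588989
  t = 4.5000: term = 31.328341
  t = 5.0000: term = 2180.510622
Convexity = (1/P) * sum = 2300.350638 / 96.872481 = 23.746172


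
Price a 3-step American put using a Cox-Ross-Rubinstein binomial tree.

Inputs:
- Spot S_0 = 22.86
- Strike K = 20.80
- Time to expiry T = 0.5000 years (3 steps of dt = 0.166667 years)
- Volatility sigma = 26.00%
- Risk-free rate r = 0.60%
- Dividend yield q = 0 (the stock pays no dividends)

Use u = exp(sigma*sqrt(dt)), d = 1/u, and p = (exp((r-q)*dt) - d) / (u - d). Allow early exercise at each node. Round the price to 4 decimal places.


Answer: Price = V(0,0) = 0.6912

Derivation:
dt = T/N = 0.166667
u = exp(sigma*sqrt(dt)) = 1.111983; d = 1/u = 0.899295
p = (exp((r-q)*dt) - d) / (u - d) = 0.478193
Discount per step: exp(-r*dt) = 0.999000
Stock lattice S(k, i) with i counting down-moves:
  k=0: S(0,0) = 22.8600
  k=1: S(1,0) = 25.4199; S(1,1) = 20.5579
  k=2: S(2,0) = 28.2665; S(2,1) = 22.8600; S(2,2) = 18.4876
  k=3: S(3,0) = 31.4319; S(3,1) = 25.4199; S(3,2) = 20.5579; S(3,3) = 16.6258
Terminal payoffs V(N, i) = max(K - S_T, 0):
  V(3,0) = 0.000000; V(3,1) = 0.000000; V(3,2) = 0.242125; V(3,3) = 4.174212
Backward induction: V(k, i) = exp(-r*dt) * [p * V(k+1, i) + (1-p) * V(k+1, i+1)]; then take max(V_cont, immediate exercise) for American.
  V(2,0) = exp(-r*dt) * [p*0.000000 + (1-p)*0.000000] = 0.000000; exercise = 0.000000; V(2,0) = max -> 0.000000
  V(2,1) = exp(-r*dt) * [p*0.000000 + (1-p)*0.242125] = 0.126216; exercise = 0.000000; V(2,1) = max -> 0.126216
  V(2,2) = exp(-r*dt) * [p*0.242125 + (1-p)*4.174212] = 2.291623; exercise = 2.312413; V(2,2) = max -> 2.312413
  V(1,0) = exp(-r*dt) * [p*0.000000 + (1-p)*0.126216] = 0.065795; exercise = 0.000000; V(1,0) = max -> 0.065795
  V(1,1) = exp(-r*dt) * [p*0.126216 + (1-p)*2.312413] = 1.265723; exercise = 0.242125; V(1,1) = max -> 1.265723
  V(0,0) = exp(-r*dt) * [p*0.065795 + (1-p)*1.265723] = 0.691234; exercise = 0.000000; V(0,0) = max -> 0.691234


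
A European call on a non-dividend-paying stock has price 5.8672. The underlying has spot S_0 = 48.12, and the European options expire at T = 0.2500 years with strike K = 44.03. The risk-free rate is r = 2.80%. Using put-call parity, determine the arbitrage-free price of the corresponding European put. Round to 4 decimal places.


Answer: Put price = 1.4701

Derivation:
Put-call parity: C - P = S_0 * exp(-qT) - K * exp(-rT).
S_0 * exp(-qT) = 48.1200 * 1.00000000 = 48.12000000
K * exp(-rT) = 44.0300 * 0.99302444 = 43.72286622
P = C - S*exp(-qT) + K*exp(-rT)
P = 5.8672 - 48.12000000 + 43.72286622 = 1.4701


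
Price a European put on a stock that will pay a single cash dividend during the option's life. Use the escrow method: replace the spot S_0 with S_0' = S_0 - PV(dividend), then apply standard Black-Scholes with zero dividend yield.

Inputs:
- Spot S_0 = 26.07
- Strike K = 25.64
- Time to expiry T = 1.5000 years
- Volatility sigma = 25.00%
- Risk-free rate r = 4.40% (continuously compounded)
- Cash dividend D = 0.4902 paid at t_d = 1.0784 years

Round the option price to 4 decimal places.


Answer: Price = 2.2840

Derivation:
PV(D) = D * exp(-r * t_d) = 0.4902 * 0.95365854 = 0.46748341
S_0' = S_0 - PV(D) = 26.0700 - 0.46748341 = 25.60251659
d1 = (ln(S_0'/K) + (r + sigma^2/2)*T) / (sigma*sqrt(T)) = 0.36387013
d2 = d1 - sigma*sqrt(T) = 0.05768391
exp(-rT) = 0.93613086
N(-d1) = 0.35797750; N(-d2) = 0.47700020
P = K * exp(-rT) * N(-d2) - S_0' * N(-d1) = 25.6400 * 0.93613086 * 0.47700020 - 25.60251659 * 0.35797750 = 2.2840


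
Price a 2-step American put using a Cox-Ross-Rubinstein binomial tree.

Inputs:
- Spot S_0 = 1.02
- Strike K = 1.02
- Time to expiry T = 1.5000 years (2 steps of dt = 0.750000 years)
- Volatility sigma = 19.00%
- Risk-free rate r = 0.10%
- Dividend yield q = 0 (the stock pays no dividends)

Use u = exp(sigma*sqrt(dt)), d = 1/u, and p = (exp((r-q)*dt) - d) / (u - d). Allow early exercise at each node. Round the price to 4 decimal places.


dt = T/N = 0.750000
u = exp(sigma*sqrt(dt)) = 1.178856; d = 1/u = 0.848280
p = (exp((r-q)*dt) - d) / (u - d) = 0.461226
Discount per step: exp(-r*dt) = 0.999250
Stock lattice S(k, i) with i counting down-moves:
  k=0: S(0,0) = 1.0200
  k=1: S(1,0) = 1.2024; S(1,1) = 0.8652
  k=2: S(2,0) = 1.4175; S(2,1) = 1.0200; S(2,2) = 0.7340
Terminal payoffs V(N, i) = max(K - S_T, 0):
  V(2,0) = 0.000000; V(2,1) = 0.000000; V(2,2) = 0.286030
Backward induction: V(k, i) = exp(-r*dt) * [p * V(k+1, i) + (1-p) * V(k+1, i+1)]; then take max(V_cont, immediate exercise) for American.
  V(1,0) = exp(-r*dt) * [p*0.000000 + (1-p)*0.000000] = 0.000000; exercise = 0.000000; V(1,0) = max -> 0.000000
  V(1,1) = exp(-r*dt) * [p*0.000000 + (1-p)*0.286030] = 0.153990; exercise = 0.154755; V(1,1) = max -> 0.154755
  V(0,0) = exp(-r*dt) * [p*0.000000 + (1-p)*0.154755] = 0.083315; exercise = 0.000000; V(0,0) = max -> 0.083315

Answer: Price = V(0,0) = 0.0833


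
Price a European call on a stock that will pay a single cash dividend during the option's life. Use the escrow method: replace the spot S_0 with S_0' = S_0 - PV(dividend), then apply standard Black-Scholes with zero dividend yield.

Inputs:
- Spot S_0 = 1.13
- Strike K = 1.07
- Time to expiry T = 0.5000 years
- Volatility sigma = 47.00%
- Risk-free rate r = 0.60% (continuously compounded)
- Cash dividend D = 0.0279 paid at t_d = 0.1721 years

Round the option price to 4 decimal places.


PV(D) = D * exp(-r * t_d) = 0.0279 * 0.99896793 = 0.02787121
S_0' = S_0 - PV(D) = 1.1300 - 0.02787121 = 1.10212879
d1 = (ln(S_0'/K) + (r + sigma^2/2)*T) / (sigma*sqrt(T)) = 0.26421701
d2 = d1 - sigma*sqrt(T) = -0.06812318
exp(-rT) = 0.99700450
N(d1) = 0.60419365; N(d2) = 0.47284379
C = S_0' * N(d1) - K * exp(-rT) * N(d2) = 1.10212879 * 0.60419365 - 1.0700 * 0.99700450 * 0.47284379 = 0.1615

Answer: Price = 0.1615


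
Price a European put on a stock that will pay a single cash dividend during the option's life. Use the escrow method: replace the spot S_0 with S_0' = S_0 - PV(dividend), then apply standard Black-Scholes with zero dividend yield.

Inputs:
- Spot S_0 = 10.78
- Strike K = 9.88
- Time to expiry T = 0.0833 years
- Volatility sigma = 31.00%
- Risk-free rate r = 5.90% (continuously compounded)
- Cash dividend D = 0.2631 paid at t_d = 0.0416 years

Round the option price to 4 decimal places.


Answer: Price = 0.1185

Derivation:
PV(D) = D * exp(-r * t_d) = 0.2631 * 0.99754861 = 0.26245504
S_0' = S_0 - PV(D) = 10.7800 - 0.26245504 = 10.51754496
d1 = (ln(S_0'/K) + (r + sigma^2/2)*T) / (sigma*sqrt(T)) = 0.79857441
d2 = d1 - sigma*sqrt(T) = 0.70910302
exp(-rT) = 0.99509736
N(-d1) = 0.21226861; N(-d2) = 0.23913027
P = K * exp(-rT) * N(-d2) - S_0' * N(-d1) = 9.8800 * 0.99509736 * 0.23913027 - 10.51754496 * 0.21226861 = 0.1185


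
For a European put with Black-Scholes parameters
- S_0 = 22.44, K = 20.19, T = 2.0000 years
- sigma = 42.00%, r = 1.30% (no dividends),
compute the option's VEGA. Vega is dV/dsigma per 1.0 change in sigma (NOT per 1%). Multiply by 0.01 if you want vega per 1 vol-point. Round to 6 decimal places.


Answer: Vega = 11.067195

Derivation:
d1 = 0.5186420289; d2 = -0.0753276673
phi(d1) = 0.3487383644; exp(-qT) = 1.0000000000; exp(-rT) = 0.9743350896
Vega = S * exp(-qT) * phi(d1) * sqrt(T) = 22.4400 * 1.0000000000 * 0.3487383644 * 1.4142135624 = 11.067195


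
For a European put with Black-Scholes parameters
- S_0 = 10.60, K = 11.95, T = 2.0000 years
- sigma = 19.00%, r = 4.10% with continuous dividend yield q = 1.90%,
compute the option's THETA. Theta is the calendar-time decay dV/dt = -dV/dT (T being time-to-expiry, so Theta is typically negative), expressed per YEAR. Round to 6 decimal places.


Answer: Theta = -0.080236

Derivation:
d1 = -0.1480356973; d2 = -0.4167362742
phi(d1) = 0.3945948183; exp(-qT) = 0.9627129409; exp(-rT) = 0.9212719587
Theta = -S*exp(-qT)*phi(d1)*sigma/(2*sqrt(T)) + r*K*exp(-rT)*N(-d2) - q*S*exp(-qT)*N(-d1)
N(-d1) = 0.5588427019; N(-d2) = 0.6615643406; sqrt(T) = 1.4142135624
Term 1 = -10.6000 * 0.9627129409 * 0.3945948183 * 0.1900 / (2 * 1.4142135624) = -0.2704971292
Term 2 = 0.0410 * 11.9500 * 0.9212719587 * 0.6615643406 = 0.2986150571
Term 3 = -0.0190 * 10.6000 * 0.9627129409 * 0.5588427019 = -0.1083542274
Theta = -0.2704971292 + (0.2986150571) + (-0.1083542274) = -0.080236


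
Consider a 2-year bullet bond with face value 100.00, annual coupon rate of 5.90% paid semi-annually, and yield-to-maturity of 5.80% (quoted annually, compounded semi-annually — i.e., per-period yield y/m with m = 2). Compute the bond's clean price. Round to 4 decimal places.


Answer: Price = 100.1863

Derivation:
Coupon per period c = face * coupon_rate / m = 2.950000
Periods per year m = 2; per-period yield y/m = 0.029000
Number of cashflows N = 4
Cashflows (t years, CF_t, discount factor 1/(1+y/m)^(m*t), PV):
  t = 0.5000: CF_t = 2.950000, DF = 0.971817, PV = 2.866861
  t = 1.0000: CF_t = 2.950000, DF = 0.944429, PV = 2.786065
  t = 1.5000: CF_t = 2.950000, DF = 0.917812, PV = 2.707546
  t = 2.0000: CF_t = 102.950000, DF = 0.891946, PV = 91.825828
Price P = sum_t PV_t = 100.186300


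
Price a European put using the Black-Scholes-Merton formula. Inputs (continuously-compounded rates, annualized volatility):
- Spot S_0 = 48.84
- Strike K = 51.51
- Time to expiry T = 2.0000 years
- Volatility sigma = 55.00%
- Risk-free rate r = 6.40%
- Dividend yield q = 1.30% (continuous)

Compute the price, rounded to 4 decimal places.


d1 = (ln(S/K) + (r - q + 0.5*sigma^2) * T) / (sigma * sqrt(T)) = 0.45161455
d2 = d1 - sigma * sqrt(T) = -0.32620290
exp(-rT) = 0.87985338; exp(-qT) = 0.97433509
P = K * exp(-rT) * N(-d2) - S_0 * exp(-qT) * N(-d1)
N(-d1) = 0.32577334; N(-d2) = 0.62786458
P = 51.5100 * 0.87985338 * 0.62786458 - 48.8400 * 0.97433509 * 0.32577334 = 12.9532

Answer: Price = 12.9532


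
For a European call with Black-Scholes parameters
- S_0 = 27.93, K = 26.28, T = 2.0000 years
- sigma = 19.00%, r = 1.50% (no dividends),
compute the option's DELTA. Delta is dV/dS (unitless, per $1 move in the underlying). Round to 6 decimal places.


Answer: Delta = 0.681758

Derivation:
d1 = 0.4726197012; d2 = 0.2039191243
phi(d1) = 0.3567845345; exp(-qT) = 1.0000000000; exp(-rT) = 0.9704455335
N(d1) = 0.6817577379
Delta = exp(-qT) * N(d1) = 1.0000000000 * 0.6817577379 = 0.681758


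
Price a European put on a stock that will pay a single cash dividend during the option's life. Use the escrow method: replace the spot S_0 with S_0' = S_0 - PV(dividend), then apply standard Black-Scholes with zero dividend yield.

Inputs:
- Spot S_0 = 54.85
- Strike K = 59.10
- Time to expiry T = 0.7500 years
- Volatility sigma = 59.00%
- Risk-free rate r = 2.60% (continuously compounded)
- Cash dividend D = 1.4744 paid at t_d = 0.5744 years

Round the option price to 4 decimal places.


Answer: Price = 13.6488

Derivation:
PV(D) = D * exp(-r * t_d) = 1.4744 * 0.98517657 = 1.45254433
S_0' = S_0 - PV(D) = 54.8500 - 1.45254433 = 53.39745567
d1 = (ln(S_0'/K) + (r + sigma^2/2)*T) / (sigma*sqrt(T)) = 0.09505666
d2 = d1 - sigma*sqrt(T) = -0.41589833
exp(-rT) = 0.98068890
N(-d1) = 0.46213491; N(-d2) = 0.66125780
P = K * exp(-rT) * N(-d2) - S_0' * N(-d1) = 59.1000 * 0.98068890 * 0.66125780 - 53.39745567 * 0.46213491 = 13.6488
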